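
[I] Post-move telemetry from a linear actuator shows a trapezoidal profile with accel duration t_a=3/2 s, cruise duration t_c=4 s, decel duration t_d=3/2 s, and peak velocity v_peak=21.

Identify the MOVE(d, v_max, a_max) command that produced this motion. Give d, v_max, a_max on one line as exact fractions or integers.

d=231/2 v_max=21 a_max=14

a_max = 21/(3/2) = 14
d_a = ½·21·3/2 = 63/4; d_c = 21·4 = 84
d = 2·63/4 + 84 = 231/2
t_c = 4 > 0 so v_max = 21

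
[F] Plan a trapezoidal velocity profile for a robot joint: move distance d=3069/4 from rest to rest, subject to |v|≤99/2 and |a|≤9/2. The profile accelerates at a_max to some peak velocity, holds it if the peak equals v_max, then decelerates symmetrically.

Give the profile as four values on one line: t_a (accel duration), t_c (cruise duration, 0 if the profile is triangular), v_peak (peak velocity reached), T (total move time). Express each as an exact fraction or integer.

vₘ²/aₘ = (99/2)²/(9/2) = 1089/2
3069/4 ≥ 1089/2 so v_max reached
t_a = (99/2)/(9/2) = 11; v_peak = 99/2
d_cruise = 3069/4 − 1089/2 = 891/4; t_c = (891/4)/(99/2) = 9/2
T = 2·11 + 9/2 = 53/2

t_a=11 t_c=9/2 v_peak=99/2 T=53/2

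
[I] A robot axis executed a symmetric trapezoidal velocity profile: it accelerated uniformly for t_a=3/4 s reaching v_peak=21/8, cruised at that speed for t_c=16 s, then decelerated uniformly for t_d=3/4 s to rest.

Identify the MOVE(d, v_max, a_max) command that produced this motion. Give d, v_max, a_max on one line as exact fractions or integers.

d=1407/32 v_max=21/8 a_max=7/2

a_max = (21/8)/(3/4) = 7/2
d_a = ½·21/8·3/4 = 63/64; d_c = 21/8·16 = 42
d = 2·63/64 + 42 = 1407/32
t_c = 16 > 0 ⇒ limit active, v_max = 21/8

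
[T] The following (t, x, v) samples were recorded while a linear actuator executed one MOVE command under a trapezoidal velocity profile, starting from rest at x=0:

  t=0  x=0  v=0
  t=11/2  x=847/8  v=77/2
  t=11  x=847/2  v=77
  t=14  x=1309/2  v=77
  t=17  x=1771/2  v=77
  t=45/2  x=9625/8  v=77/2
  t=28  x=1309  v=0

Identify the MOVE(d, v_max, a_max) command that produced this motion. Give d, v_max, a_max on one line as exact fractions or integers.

final state: t=28, x=1309, v=0 → d = 1309
a_max = (77/2−0)/(11/2−0) = 7
max v = 77 over t∈[11,17] → v_max = 77
check: 77·(11+6) = 1309 ✓

d=1309 v_max=77 a_max=7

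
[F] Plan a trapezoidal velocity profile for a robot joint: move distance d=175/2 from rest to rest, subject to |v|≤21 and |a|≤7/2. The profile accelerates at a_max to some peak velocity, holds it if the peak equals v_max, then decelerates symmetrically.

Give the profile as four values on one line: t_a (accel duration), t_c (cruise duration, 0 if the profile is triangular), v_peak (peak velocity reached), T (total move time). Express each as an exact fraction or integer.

t_a=5 t_c=0 v_peak=35/2 T=10

(v_max)²/a_max = 21²/(7/2) = 126
175/2 < 126 → triangular
v_peak = √(175/2·7/2) = √(1225/4) = 35/2
t_a = (35/2)/(7/2) = 5; t_c = 0
T = 2·5 = 10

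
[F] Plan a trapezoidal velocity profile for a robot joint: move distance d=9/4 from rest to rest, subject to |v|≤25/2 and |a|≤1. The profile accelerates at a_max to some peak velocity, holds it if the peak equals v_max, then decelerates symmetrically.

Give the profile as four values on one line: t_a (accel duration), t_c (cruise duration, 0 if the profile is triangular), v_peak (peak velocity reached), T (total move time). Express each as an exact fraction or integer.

vₘ²/aₘ = (25/2)²/1 = 625/4
9/4 < 625/4 → triangular
v_peak = √(9/4·1) = √(9/4) = 3/2
t_a = (3/2)/1 = 3/2; t_c = 0
T = 2·3/2 = 3

t_a=3/2 t_c=0 v_peak=3/2 T=3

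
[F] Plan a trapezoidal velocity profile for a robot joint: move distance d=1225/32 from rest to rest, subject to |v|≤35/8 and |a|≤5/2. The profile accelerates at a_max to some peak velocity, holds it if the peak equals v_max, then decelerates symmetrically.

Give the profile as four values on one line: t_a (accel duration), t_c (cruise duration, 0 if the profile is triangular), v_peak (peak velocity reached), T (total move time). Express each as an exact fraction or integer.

t_a=7/4 t_c=7 v_peak=35/8 T=21/2

v_max²/a_max = (35/8)²/(5/2) = 245/32
1225/32 ≥ 245/32 so v_max reached
t_a = (35/8)/(5/2) = 7/4; v_peak = 35/8
d_cruise = 1225/32 − 245/32 = 245/8; t_c = (245/8)/(35/8) = 7
T = 2·7/4 + 7 = 21/2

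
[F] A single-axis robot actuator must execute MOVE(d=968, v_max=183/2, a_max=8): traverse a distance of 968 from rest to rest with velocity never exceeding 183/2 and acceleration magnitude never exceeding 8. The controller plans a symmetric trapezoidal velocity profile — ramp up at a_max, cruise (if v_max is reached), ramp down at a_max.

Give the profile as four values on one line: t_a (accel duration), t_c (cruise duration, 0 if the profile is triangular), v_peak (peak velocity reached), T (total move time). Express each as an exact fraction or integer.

vₘ²/aₘ = (183/2)²/8 = 33489/32
968 < 33489/32 so t_c = 0
v_peak = √(968·8) = √7744 = 88
t_a = 88/8 = 11; t_c = 0
T = 2·11 = 22

t_a=11 t_c=0 v_peak=88 T=22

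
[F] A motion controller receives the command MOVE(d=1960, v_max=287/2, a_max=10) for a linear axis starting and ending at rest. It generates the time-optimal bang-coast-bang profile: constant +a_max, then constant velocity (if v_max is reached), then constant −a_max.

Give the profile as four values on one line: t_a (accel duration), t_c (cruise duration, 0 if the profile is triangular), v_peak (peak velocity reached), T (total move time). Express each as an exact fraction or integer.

vₘ²/aₘ = (287/2)²/10 = 82369/40
1960 < 82369/40 so t_c = 0
v_peak = √(1960·10) = √19600 = 140
t_a = 140/10 = 14; t_c = 0
T = 2·14 = 28

t_a=14 t_c=0 v_peak=140 T=28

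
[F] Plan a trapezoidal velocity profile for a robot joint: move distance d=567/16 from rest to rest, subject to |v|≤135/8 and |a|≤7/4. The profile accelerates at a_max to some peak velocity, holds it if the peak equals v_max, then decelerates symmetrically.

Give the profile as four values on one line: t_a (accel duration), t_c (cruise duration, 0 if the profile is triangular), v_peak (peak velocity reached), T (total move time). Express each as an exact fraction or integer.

t_a=9/2 t_c=0 v_peak=63/8 T=9

v_max²/a_max = (135/8)²/(7/4) = 18225/112
567/16 < 18225/112 ⇒ no cruise
v_peak = √(567/16·7/4) = √(3969/64) = 63/8
t_a = (63/8)/(7/4) = 9/2; t_c = 0
T = 2·9/2 = 9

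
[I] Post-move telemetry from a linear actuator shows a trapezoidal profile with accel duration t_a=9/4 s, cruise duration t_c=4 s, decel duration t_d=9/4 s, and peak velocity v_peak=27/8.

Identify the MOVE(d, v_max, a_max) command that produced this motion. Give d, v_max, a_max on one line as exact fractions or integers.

d=675/32 v_max=27/8 a_max=3/2

a_max = (27/8)/(9/4) = 3/2
d_a = ½·27/8·9/4 = 243/64; d_c = 27/8·4 = 27/2
d = 2·243/64 + 27/2 = 675/32
t_c = 4 > 0 ⇒ limit active, v_max = 27/8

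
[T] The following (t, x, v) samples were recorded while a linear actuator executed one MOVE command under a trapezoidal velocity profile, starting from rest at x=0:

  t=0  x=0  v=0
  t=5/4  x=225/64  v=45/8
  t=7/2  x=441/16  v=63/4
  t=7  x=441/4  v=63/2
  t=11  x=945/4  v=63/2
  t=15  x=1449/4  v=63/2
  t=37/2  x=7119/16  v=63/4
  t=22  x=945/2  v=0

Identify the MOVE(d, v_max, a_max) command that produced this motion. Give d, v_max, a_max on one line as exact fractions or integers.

final state: t=22, x=945/2, v=0 → d = 945/2
a_max = (45/8−0)/(5/4−0) = 9/2
max v = 63/2 over t∈[7,15] → v_max = 63/2
check: 63/2·(7+8) = 945/2 ✓

d=945/2 v_max=63/2 a_max=9/2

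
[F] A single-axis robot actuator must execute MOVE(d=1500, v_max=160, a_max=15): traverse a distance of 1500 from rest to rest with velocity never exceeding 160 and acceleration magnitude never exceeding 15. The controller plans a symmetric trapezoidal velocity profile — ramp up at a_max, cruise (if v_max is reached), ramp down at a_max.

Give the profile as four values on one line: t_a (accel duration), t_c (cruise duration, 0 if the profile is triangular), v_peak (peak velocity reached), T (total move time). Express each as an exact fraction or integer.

t_a=10 t_c=0 v_peak=150 T=20

(v_max)²/a_max = 160²/15 = 5120/3
1500 < 5120/3 ⇒ no cruise
v_peak = √(1500·15) = √22500 = 150
t_a = 150/15 = 10; t_c = 0
T = 2·10 = 20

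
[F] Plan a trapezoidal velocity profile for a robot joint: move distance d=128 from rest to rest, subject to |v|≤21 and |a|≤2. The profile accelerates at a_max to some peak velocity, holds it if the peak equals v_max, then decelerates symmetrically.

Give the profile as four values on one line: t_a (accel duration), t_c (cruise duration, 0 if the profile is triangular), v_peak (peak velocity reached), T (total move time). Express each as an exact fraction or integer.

(v_max)²/a_max = 21²/2 = 441/2
128 < 441/2 so t_c = 0
v_peak = √(128·2) = √256 = 16
t_a = 16/2 = 8; t_c = 0
T = 2·8 = 16

t_a=8 t_c=0 v_peak=16 T=16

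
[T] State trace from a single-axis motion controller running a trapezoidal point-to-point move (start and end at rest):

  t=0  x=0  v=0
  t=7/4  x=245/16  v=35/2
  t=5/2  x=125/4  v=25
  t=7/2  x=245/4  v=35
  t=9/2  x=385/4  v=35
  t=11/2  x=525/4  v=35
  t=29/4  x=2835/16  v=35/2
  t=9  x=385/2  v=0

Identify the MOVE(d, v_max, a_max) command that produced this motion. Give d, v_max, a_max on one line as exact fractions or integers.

d=385/2 v_max=35 a_max=10

final state: t=9, x=385/2, v=0 → d = 385/2
a_max = (35/2−0)/(7/4−0) = 10
max v = 35 over t∈[7/2,11/2] → v_max = 35
check: 35·(7/2+2) = 385/2 ✓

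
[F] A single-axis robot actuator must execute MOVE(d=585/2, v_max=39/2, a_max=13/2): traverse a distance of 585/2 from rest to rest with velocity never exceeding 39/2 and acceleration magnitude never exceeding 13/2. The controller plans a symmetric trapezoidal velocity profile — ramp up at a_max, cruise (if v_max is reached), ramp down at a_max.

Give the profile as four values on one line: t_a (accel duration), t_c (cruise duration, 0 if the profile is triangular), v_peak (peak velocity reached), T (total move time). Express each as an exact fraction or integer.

t_a=3 t_c=12 v_peak=39/2 T=18

v_max²/a_max = (39/2)²/(13/2) = 117/2
585/2 ≥ 117/2 → trapezoidal
t_a = (39/2)/(13/2) = 3; v_peak = 39/2
d_cruise = 585/2 − 117/2 = 234; t_c = 234/(39/2) = 12
T = 2·3 + 12 = 18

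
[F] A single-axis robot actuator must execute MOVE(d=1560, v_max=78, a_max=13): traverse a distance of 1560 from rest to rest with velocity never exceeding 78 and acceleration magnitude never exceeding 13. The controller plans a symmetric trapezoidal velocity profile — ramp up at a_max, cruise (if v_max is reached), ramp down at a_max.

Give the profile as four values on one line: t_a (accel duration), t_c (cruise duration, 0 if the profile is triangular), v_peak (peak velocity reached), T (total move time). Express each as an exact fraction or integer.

t_a=6 t_c=14 v_peak=78 T=26

vₘ²/aₘ = 78²/13 = 468
1560 ≥ 468 ⇒ cruise phase
t_a = 78/13 = 6; v_peak = 78
d_cruise = 1560 − 468 = 1092; t_c = 1092/78 = 14
T = 2·6 + 14 = 26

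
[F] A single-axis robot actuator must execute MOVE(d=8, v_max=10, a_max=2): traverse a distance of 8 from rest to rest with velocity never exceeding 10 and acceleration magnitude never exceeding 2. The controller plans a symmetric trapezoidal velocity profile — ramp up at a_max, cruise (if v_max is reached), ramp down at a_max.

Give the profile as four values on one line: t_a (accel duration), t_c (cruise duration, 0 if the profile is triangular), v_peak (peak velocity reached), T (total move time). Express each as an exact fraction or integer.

t_a=2 t_c=0 v_peak=4 T=4

(v_max)²/a_max = 10²/2 = 50
8 < 50 → triangular
v_peak = √(8·2) = √16 = 4
t_a = 4/2 = 2; t_c = 0
T = 2·2 = 4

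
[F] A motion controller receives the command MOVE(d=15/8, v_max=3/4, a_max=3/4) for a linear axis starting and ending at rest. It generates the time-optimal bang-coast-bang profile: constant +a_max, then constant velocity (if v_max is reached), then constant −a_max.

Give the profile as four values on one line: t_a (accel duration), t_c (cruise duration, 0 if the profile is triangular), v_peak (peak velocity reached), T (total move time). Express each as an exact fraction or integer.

t_a=1 t_c=3/2 v_peak=3/4 T=7/2

vₘ²/aₘ = (3/4)²/(3/4) = 3/4
15/8 ≥ 3/4 so v_max reached
t_a = (3/4)/(3/4) = 1; v_peak = 3/4
d_cruise = 15/8 − 3/4 = 9/8; t_c = (9/8)/(3/4) = 3/2
T = 2·1 + 3/2 = 7/2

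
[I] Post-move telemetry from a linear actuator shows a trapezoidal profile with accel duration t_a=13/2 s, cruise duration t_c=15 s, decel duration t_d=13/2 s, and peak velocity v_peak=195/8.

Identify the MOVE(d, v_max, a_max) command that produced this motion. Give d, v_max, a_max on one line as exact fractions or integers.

d=8385/16 v_max=195/8 a_max=15/4

a_max = (195/8)/(13/2) = 15/4
d_a = ½·195/8·13/2 = 2535/32; d_c = 195/8·15 = 2925/8
d = 2·2535/32 + 2925/8 = 8385/16
t_c = 15 > 0 → v_max = v_peak = 195/8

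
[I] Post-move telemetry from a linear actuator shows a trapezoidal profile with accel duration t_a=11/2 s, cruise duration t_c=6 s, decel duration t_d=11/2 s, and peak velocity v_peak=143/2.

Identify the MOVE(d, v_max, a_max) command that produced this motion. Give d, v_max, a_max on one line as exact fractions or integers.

d=3289/4 v_max=143/2 a_max=13

a_max = (143/2)/(11/2) = 13
d_a = ½·143/2·11/2 = 1573/8; d_c = 143/2·6 = 429
d = 2·1573/8 + 429 = 3289/4
t_c = 6 > 0 so v_max = 143/2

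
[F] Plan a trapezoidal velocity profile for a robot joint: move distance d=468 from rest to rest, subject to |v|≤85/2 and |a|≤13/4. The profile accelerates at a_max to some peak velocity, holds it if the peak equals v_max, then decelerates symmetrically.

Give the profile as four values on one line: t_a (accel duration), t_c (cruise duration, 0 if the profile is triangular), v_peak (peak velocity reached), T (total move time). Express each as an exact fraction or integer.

t_a=12 t_c=0 v_peak=39 T=24

(v_max)²/a_max = (85/2)²/(13/4) = 7225/13
468 < 7225/13 → triangular
v_peak = √(468·13/4) = √1521 = 39
t_a = 39/(13/4) = 12; t_c = 0
T = 2·12 = 24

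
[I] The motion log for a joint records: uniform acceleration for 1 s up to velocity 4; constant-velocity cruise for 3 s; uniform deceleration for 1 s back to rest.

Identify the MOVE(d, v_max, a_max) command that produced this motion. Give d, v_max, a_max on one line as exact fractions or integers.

a_max = 4/1 = 4
d_a = ½·4·1 = 2; d_c = 4·3 = 12
d = 2·2 + 12 = 16
t_c = 3 > 0 → v_max = v_peak = 4

d=16 v_max=4 a_max=4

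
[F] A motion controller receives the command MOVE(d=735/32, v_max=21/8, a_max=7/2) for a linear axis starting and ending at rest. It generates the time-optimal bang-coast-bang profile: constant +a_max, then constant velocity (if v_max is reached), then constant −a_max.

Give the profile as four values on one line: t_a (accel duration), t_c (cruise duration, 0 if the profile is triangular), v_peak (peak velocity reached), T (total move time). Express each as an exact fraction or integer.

vₘ²/aₘ = (21/8)²/(7/2) = 63/32
735/32 ≥ 63/32 so v_max reached
t_a = (21/8)/(7/2) = 3/4; v_peak = 21/8
d_cruise = 735/32 − 63/32 = 21; t_c = 21/(21/8) = 8
T = 2·3/4 + 8 = 19/2

t_a=3/4 t_c=8 v_peak=21/8 T=19/2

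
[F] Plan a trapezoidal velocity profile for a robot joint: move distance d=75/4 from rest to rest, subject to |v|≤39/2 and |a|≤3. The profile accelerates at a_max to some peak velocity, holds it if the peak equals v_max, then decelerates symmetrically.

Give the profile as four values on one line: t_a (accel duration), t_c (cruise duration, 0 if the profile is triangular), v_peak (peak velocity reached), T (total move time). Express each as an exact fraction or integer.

vₘ²/aₘ = (39/2)²/3 = 507/4
75/4 < 507/4 → triangular
v_peak = √(75/4·3) = √(225/4) = 15/2
t_a = (15/2)/3 = 5/2; t_c = 0
T = 2·5/2 = 5

t_a=5/2 t_c=0 v_peak=15/2 T=5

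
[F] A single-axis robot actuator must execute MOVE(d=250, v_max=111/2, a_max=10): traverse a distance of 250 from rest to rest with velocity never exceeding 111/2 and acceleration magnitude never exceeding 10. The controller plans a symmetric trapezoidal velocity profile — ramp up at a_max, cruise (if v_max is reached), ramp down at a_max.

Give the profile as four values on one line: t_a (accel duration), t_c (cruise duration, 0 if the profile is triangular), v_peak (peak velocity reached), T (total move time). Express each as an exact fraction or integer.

v_max²/a_max = (111/2)²/10 = 12321/40
250 < 12321/40 → triangular
v_peak = √(250·10) = √2500 = 50
t_a = 50/10 = 5; t_c = 0
T = 2·5 = 10

t_a=5 t_c=0 v_peak=50 T=10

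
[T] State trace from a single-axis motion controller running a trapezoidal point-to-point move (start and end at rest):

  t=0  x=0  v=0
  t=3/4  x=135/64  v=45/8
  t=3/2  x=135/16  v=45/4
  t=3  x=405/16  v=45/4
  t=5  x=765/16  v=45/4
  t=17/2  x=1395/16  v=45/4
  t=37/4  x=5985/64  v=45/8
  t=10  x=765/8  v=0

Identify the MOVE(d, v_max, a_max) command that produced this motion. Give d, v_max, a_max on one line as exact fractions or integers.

d=765/8 v_max=45/4 a_max=15/2

final state: t=10, x=765/8, v=0 → d = 765/8
a_max = (45/8−0)/(3/4−0) = 15/2
max v = 45/4 over t∈[3/2,17/2] → v_max = 45/4
check: 45/4·(3/2+7) = 765/8 ✓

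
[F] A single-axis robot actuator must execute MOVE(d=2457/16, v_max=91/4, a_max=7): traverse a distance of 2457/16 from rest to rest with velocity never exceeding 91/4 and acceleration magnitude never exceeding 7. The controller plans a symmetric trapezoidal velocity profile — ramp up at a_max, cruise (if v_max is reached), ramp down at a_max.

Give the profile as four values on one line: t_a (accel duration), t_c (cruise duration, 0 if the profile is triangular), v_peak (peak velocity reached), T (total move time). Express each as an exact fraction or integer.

v_max²/a_max = (91/4)²/7 = 1183/16
2457/16 ≥ 1183/16 → trapezoidal
t_a = (91/4)/7 = 13/4; v_peak = 91/4
d_cruise = 2457/16 − 1183/16 = 637/8; t_c = (637/8)/(91/4) = 7/2
T = 2·13/4 + 7/2 = 10

t_a=13/4 t_c=7/2 v_peak=91/4 T=10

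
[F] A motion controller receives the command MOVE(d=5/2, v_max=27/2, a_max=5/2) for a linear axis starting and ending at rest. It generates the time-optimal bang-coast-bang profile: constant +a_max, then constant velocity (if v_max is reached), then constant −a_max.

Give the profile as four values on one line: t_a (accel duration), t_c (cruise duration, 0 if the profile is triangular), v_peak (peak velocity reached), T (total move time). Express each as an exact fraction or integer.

vₘ²/aₘ = (27/2)²/(5/2) = 729/10
5/2 < 729/10 so t_c = 0
v_peak = √(5/2·5/2) = √(25/4) = 5/2
t_a = (5/2)/(5/2) = 1; t_c = 0
T = 2·1 = 2

t_a=1 t_c=0 v_peak=5/2 T=2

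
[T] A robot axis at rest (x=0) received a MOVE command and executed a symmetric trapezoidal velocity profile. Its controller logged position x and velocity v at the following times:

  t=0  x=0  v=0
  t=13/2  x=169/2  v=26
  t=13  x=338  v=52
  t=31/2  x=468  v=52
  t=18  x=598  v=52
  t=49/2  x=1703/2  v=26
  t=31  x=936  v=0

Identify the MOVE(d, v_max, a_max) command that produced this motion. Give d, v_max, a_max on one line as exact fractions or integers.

final state: t=31, x=936, v=0 → d = 936
a_max = (26−0)/(13/2−0) = 4
max v = 52 over t∈[13,18] → v_max = 52
check: 52·(13+5) = 936 ✓

d=936 v_max=52 a_max=4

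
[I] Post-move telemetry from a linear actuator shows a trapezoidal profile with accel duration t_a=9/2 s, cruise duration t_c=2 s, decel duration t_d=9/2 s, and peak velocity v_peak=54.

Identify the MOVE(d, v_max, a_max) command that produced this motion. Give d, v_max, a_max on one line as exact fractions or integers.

d=351 v_max=54 a_max=12

a_max = 54/(9/2) = 12
d_a = ½·54·9/2 = 243/2; d_c = 54·2 = 108
d = 2·243/2 + 108 = 351
t_c = 2 > 0 ⇒ limit active, v_max = 54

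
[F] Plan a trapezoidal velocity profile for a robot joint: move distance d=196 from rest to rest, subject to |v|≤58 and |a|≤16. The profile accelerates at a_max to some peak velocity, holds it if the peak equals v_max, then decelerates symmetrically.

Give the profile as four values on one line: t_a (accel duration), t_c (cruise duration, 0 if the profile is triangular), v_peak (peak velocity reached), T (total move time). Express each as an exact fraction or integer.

t_a=7/2 t_c=0 v_peak=56 T=7

vₘ²/aₘ = 58²/16 = 841/4
196 < 841/4 ⇒ no cruise
v_peak = √(196·16) = √3136 = 56
t_a = 56/16 = 7/2; t_c = 0
T = 2·7/2 = 7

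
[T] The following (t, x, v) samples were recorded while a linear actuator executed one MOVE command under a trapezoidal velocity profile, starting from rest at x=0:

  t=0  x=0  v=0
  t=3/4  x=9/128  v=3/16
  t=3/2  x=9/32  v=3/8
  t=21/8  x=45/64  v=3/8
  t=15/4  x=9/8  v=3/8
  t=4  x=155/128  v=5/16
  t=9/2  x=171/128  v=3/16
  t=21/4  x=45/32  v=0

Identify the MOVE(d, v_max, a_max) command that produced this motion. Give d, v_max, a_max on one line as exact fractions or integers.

d=45/32 v_max=3/8 a_max=1/4

final state: t=21/4, x=45/32, v=0 → d = 45/32
a_max = (3/16−0)/(3/4−0) = 1/4
max v = 3/8 over t∈[3/2,15/4] → v_max = 3/8
check: 3/8·(3/2+9/4) = 45/32 ✓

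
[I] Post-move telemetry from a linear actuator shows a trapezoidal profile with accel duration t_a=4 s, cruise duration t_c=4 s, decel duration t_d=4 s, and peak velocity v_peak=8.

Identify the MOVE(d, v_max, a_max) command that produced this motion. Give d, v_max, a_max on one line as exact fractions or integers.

a_max = 8/4 = 2
d_a = ½·8·4 = 16; d_c = 8·4 = 32
d = 2·16 + 32 = 64
t_c = 4 > 0 ⇒ limit active, v_max = 8

d=64 v_max=8 a_max=2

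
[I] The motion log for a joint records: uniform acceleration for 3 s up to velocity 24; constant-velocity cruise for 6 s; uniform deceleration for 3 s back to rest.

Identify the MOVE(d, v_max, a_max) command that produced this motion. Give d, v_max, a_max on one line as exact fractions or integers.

a_max = 24/3 = 8
d_a = ½·24·3 = 36; d_c = 24·6 = 144
d = 2·36 + 144 = 216
t_c = 6 > 0 → v_max = v_peak = 24

d=216 v_max=24 a_max=8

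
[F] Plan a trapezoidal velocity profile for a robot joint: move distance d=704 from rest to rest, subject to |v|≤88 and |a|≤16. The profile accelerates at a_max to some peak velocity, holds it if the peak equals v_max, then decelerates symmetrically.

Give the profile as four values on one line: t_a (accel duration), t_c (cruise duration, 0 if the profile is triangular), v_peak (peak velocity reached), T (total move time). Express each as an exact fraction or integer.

t_a=11/2 t_c=5/2 v_peak=88 T=27/2

vₘ²/aₘ = 88²/16 = 484
704 ≥ 484 ⇒ cruise phase
t_a = 88/16 = 11/2; v_peak = 88
d_cruise = 704 − 484 = 220; t_c = 220/88 = 5/2
T = 2·11/2 + 5/2 = 27/2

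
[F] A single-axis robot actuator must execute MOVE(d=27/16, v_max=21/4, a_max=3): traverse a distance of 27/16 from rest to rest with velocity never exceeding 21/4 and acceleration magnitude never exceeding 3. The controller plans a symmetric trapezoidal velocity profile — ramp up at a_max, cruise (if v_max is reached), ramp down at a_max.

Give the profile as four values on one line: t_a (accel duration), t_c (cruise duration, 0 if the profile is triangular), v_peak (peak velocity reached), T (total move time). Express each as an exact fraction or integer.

t_a=3/4 t_c=0 v_peak=9/4 T=3/2

(v_max)²/a_max = (21/4)²/3 = 147/16
27/16 < 147/16 ⇒ no cruise
v_peak = √(27/16·3) = √(81/16) = 9/4
t_a = (9/4)/3 = 3/4; t_c = 0
T = 2·3/4 = 3/2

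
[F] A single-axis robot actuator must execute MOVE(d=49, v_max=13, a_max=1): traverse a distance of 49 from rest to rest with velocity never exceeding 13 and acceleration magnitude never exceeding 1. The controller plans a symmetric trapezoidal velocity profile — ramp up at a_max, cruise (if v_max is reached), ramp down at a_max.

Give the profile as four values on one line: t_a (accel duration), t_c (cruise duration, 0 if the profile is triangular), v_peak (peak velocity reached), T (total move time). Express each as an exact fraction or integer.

t_a=7 t_c=0 v_peak=7 T=14

vₘ²/aₘ = 13²/1 = 169
49 < 169 so t_c = 0
v_peak = √(49·1) = √49 = 7
t_a = 7/1 = 7; t_c = 0
T = 2·7 = 14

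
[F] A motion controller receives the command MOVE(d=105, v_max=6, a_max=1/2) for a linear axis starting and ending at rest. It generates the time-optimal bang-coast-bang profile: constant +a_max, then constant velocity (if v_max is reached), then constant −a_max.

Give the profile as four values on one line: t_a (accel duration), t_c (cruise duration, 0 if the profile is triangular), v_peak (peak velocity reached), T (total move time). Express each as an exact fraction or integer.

(v_max)²/a_max = 6²/(1/2) = 72
105 ≥ 72 ⇒ cruise phase
t_a = 6/(1/2) = 12; v_peak = 6
d_cruise = 105 − 72 = 33; t_c = 33/6 = 11/2
T = 2·12 + 11/2 = 59/2

t_a=12 t_c=11/2 v_peak=6 T=59/2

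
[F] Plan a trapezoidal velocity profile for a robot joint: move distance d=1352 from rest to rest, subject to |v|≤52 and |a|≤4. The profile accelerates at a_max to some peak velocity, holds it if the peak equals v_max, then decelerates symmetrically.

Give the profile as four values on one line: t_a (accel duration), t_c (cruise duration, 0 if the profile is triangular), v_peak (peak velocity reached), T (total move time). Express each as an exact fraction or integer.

t_a=13 t_c=13 v_peak=52 T=39

(v_max)²/a_max = 52²/4 = 676
1352 ≥ 676 ⇒ cruise phase
t_a = 52/4 = 13; v_peak = 52
d_cruise = 1352 − 676 = 676; t_c = 676/52 = 13
T = 2·13 + 13 = 39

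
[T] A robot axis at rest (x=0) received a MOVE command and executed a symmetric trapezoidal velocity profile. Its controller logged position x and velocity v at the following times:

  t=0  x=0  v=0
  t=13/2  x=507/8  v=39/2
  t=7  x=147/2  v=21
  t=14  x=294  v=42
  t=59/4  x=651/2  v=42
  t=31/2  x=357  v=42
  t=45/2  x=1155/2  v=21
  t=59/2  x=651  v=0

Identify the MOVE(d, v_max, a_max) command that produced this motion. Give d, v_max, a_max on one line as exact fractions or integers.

final state: t=59/2, x=651, v=0 → d = 651
a_max = (39/2−0)/(13/2−0) = 3
max v = 42 over t∈[14,31/2] → v_max = 42
check: 42·(14+3/2) = 651 ✓

d=651 v_max=42 a_max=3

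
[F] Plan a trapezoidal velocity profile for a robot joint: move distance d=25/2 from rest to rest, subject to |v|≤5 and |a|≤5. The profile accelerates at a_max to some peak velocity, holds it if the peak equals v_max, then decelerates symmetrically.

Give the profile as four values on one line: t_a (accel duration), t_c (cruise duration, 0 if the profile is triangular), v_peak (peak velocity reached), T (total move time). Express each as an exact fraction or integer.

v_max²/a_max = 5²/5 = 5
25/2 ≥ 5 so v_max reached
t_a = 5/5 = 1; v_peak = 5
d_cruise = 25/2 − 5 = 15/2; t_c = (15/2)/5 = 3/2
T = 2·1 + 3/2 = 7/2

t_a=1 t_c=3/2 v_peak=5 T=7/2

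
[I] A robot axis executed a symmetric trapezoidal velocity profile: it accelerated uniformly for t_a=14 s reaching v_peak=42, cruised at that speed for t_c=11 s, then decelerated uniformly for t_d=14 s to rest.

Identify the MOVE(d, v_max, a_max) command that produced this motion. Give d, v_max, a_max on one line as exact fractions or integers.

d=1050 v_max=42 a_max=3

a_max = 42/14 = 3
d_a = ½·42·14 = 294; d_c = 42·11 = 462
d = 2·294 + 462 = 1050
t_c = 11 > 0 → v_max = v_peak = 42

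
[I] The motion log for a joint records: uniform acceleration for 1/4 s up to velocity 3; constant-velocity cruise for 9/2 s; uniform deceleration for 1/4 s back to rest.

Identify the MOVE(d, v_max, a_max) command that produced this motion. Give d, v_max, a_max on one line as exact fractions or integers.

d=57/4 v_max=3 a_max=12

a_max = 3/(1/4) = 12
d_a = ½·3·1/4 = 3/8; d_c = 3·9/2 = 27/2
d = 2·3/8 + 27/2 = 57/4
t_c = 9/2 > 0 → v_max = v_peak = 3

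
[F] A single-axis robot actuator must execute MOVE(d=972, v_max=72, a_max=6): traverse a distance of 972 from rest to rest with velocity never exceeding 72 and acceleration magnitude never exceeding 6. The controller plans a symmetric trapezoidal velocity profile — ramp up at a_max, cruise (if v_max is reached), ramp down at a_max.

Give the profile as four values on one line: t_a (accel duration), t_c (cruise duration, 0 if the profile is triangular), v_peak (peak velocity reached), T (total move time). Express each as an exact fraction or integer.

t_a=12 t_c=3/2 v_peak=72 T=51/2

vₘ²/aₘ = 72²/6 = 864
972 ≥ 864 ⇒ cruise phase
t_a = 72/6 = 12; v_peak = 72
d_cruise = 972 − 864 = 108; t_c = 108/72 = 3/2
T = 2·12 + 3/2 = 51/2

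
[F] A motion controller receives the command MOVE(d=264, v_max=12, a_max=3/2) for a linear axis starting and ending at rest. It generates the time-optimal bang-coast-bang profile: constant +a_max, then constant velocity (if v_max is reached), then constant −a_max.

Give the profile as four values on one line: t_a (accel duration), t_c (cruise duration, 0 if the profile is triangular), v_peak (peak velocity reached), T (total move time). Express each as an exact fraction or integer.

v_max²/a_max = 12²/(3/2) = 96
264 ≥ 96 so v_max reached
t_a = 12/(3/2) = 8; v_peak = 12
d_cruise = 264 − 96 = 168; t_c = 168/12 = 14
T = 2·8 + 14 = 30

t_a=8 t_c=14 v_peak=12 T=30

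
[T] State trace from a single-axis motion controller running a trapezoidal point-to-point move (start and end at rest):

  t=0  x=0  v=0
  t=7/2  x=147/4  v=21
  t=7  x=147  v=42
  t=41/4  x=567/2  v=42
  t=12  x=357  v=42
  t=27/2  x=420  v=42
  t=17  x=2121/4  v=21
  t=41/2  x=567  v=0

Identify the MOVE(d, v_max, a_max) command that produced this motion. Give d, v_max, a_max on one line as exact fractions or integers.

final state: t=41/2, x=567, v=0 → d = 567
a_max = (21−0)/(7/2−0) = 6
max v = 42 over t∈[7,27/2] → v_max = 42
check: 42·(7+13/2) = 567 ✓

d=567 v_max=42 a_max=6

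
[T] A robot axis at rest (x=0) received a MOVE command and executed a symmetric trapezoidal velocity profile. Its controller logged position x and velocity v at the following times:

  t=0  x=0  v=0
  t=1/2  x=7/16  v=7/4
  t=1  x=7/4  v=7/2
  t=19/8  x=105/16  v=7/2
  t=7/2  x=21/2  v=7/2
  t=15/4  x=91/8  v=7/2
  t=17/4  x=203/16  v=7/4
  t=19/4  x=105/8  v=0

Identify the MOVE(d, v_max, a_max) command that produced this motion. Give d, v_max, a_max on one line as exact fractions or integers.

final state: t=19/4, x=105/8, v=0 → d = 105/8
a_max = (7/4−0)/(1/2−0) = 7/2
max v = 7/2 over t∈[1,15/4] → v_max = 7/2
check: 7/2·(1+11/4) = 105/8 ✓

d=105/8 v_max=7/2 a_max=7/2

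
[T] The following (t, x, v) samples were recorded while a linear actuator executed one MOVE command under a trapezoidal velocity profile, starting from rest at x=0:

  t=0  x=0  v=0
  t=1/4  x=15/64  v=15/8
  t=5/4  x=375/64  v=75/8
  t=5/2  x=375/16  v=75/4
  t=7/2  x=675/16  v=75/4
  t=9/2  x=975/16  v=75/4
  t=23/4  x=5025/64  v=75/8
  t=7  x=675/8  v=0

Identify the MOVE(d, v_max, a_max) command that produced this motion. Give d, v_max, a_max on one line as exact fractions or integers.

final state: t=7, x=675/8, v=0 → d = 675/8
a_max = (15/8−0)/(1/4−0) = 15/2
max v = 75/4 over t∈[5/2,9/2] → v_max = 75/4
check: 75/4·(5/2+2) = 675/8 ✓

d=675/8 v_max=75/4 a_max=15/2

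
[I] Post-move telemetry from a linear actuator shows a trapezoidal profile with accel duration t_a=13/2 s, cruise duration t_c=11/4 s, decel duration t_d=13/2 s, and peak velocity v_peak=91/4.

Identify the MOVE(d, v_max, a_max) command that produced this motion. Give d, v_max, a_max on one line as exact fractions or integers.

a_max = (91/4)/(13/2) = 7/2
d_a = ½·91/4·13/2 = 1183/16; d_c = 91/4·11/4 = 1001/16
d = 2·1183/16 + 1001/16 = 3367/16
t_c = 11/4 > 0 → v_max = v_peak = 91/4

d=3367/16 v_max=91/4 a_max=7/2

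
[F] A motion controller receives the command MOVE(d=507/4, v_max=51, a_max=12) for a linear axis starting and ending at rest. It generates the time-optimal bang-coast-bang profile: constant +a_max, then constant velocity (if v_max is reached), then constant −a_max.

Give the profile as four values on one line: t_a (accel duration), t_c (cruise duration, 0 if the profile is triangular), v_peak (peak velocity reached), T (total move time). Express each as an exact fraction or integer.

vₘ²/aₘ = 51²/12 = 867/4
507/4 < 867/4 so t_c = 0
v_peak = √(507/4·12) = √1521 = 39
t_a = 39/12 = 13/4; t_c = 0
T = 2·13/4 = 13/2

t_a=13/4 t_c=0 v_peak=39 T=13/2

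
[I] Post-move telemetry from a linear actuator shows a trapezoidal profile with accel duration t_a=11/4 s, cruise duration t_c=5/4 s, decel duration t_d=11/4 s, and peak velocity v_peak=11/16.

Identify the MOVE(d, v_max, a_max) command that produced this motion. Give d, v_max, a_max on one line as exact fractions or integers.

a_max = (11/16)/(11/4) = 1/4
d_a = ½·11/16·11/4 = 121/128; d_c = 11/16·5/4 = 55/64
d = 2·121/128 + 55/64 = 11/4
t_c = 5/4 > 0 ⇒ limit active, v_max = 11/16

d=11/4 v_max=11/16 a_max=1/4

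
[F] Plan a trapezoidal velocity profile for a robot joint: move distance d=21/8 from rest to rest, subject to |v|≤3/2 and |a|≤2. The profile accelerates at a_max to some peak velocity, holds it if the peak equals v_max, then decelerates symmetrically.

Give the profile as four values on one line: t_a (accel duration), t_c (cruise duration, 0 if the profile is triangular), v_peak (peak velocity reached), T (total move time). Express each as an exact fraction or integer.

t_a=3/4 t_c=1 v_peak=3/2 T=5/2

v_max²/a_max = (3/2)²/2 = 9/8
21/8 ≥ 9/8 ⇒ cruise phase
t_a = (3/2)/2 = 3/4; v_peak = 3/2
d_cruise = 21/8 − 9/8 = 3/2; t_c = (3/2)/(3/2) = 1
T = 2·3/4 + 1 = 5/2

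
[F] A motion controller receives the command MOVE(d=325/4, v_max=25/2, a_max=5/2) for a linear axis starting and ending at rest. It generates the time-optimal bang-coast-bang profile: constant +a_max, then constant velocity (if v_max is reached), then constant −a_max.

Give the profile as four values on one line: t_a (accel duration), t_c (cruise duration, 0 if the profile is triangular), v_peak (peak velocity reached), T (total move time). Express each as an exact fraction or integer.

t_a=5 t_c=3/2 v_peak=25/2 T=23/2

(v_max)²/a_max = (25/2)²/(5/2) = 125/2
325/4 ≥ 125/2 → trapezoidal
t_a = (25/2)/(5/2) = 5; v_peak = 25/2
d_cruise = 325/4 − 125/2 = 75/4; t_c = (75/4)/(25/2) = 3/2
T = 2·5 + 3/2 = 23/2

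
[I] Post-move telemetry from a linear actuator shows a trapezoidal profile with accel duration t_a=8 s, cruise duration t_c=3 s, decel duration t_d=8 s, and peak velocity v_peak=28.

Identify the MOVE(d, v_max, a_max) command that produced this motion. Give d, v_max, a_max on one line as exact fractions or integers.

a_max = 28/8 = 7/2
d_a = ½·28·8 = 112; d_c = 28·3 = 84
d = 2·112 + 84 = 308
t_c = 3 > 0 → v_max = v_peak = 28

d=308 v_max=28 a_max=7/2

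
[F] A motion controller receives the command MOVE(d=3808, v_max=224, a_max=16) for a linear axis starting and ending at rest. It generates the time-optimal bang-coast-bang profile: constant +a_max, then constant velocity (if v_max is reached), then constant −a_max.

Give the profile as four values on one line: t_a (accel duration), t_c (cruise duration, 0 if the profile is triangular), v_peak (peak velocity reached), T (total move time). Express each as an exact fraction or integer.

(v_max)²/a_max = 224²/16 = 3136
3808 ≥ 3136 ⇒ cruise phase
t_a = 224/16 = 14; v_peak = 224
d_cruise = 3808 − 3136 = 672; t_c = 672/224 = 3
T = 2·14 + 3 = 31

t_a=14 t_c=3 v_peak=224 T=31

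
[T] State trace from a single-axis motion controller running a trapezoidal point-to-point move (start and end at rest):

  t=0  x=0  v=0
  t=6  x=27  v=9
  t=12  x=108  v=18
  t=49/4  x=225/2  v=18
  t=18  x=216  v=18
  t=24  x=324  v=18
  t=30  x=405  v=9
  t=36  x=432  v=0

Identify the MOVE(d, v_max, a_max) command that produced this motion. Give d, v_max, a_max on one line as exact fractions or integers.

d=432 v_max=18 a_max=3/2

final state: t=36, x=432, v=0 → d = 432
a_max = (9−0)/(6−0) = 3/2
max v = 18 over t∈[12,24] → v_max = 18
check: 18·(12+12) = 432 ✓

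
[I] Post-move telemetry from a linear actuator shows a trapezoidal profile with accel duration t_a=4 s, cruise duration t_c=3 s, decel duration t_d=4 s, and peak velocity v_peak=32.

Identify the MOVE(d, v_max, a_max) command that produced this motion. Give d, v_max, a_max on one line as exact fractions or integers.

d=224 v_max=32 a_max=8

a_max = 32/4 = 8
d_a = ½·32·4 = 64; d_c = 32·3 = 96
d = 2·64 + 96 = 224
t_c = 3 > 0 ⇒ limit active, v_max = 32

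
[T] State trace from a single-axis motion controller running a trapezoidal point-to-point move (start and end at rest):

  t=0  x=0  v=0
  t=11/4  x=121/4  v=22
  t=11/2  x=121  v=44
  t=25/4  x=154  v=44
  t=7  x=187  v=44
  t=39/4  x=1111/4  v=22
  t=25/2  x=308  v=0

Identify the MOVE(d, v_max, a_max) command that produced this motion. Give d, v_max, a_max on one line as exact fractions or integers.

final state: t=25/2, x=308, v=0 → d = 308
a_max = (22−0)/(11/4−0) = 8
max v = 44 over t∈[11/2,7] → v_max = 44
check: 44·(11/2+3/2) = 308 ✓

d=308 v_max=44 a_max=8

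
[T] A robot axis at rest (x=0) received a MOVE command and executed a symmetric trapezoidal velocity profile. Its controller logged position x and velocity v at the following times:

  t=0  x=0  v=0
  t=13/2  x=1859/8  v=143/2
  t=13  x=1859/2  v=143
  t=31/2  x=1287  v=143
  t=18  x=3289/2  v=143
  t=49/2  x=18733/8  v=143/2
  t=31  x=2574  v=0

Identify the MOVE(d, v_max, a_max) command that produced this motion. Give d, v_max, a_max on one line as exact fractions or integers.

final state: t=31, x=2574, v=0 → d = 2574
a_max = (143/2−0)/(13/2−0) = 11
max v = 143 over t∈[13,18] → v_max = 143
check: 143·(13+5) = 2574 ✓

d=2574 v_max=143 a_max=11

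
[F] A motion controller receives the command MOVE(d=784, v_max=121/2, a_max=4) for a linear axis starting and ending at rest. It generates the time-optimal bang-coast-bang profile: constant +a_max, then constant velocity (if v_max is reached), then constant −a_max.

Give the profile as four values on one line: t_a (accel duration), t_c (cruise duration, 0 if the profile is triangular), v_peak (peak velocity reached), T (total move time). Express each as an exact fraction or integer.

t_a=14 t_c=0 v_peak=56 T=28

vₘ²/aₘ = (121/2)²/4 = 14641/16
784 < 14641/16 so t_c = 0
v_peak = √(784·4) = √3136 = 56
t_a = 56/4 = 14; t_c = 0
T = 2·14 = 28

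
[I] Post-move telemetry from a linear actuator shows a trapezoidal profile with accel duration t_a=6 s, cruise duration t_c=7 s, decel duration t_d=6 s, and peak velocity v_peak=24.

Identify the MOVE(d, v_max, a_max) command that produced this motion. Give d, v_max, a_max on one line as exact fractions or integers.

a_max = 24/6 = 4
d_a = ½·24·6 = 72; d_c = 24·7 = 168
d = 2·72 + 168 = 312
t_c = 7 > 0 so v_max = 24

d=312 v_max=24 a_max=4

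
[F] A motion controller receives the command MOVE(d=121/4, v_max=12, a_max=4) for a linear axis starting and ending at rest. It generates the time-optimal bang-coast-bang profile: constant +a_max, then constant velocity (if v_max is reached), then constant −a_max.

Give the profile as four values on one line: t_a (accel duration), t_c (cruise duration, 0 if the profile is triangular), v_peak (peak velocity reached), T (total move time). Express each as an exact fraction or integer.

t_a=11/4 t_c=0 v_peak=11 T=11/2

v_max²/a_max = 12²/4 = 36
121/4 < 36 so t_c = 0
v_peak = √(121/4·4) = √121 = 11
t_a = 11/4; t_c = 0
T = 2·11/4 = 11/2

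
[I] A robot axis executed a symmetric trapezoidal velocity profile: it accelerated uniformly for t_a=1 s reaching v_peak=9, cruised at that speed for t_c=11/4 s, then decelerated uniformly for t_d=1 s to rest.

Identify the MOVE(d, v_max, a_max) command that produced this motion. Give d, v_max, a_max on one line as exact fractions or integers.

a_max = 9/1 = 9
d_a = ½·9·1 = 9/2; d_c = 9·11/4 = 99/4
d = 2·9/2 + 99/4 = 135/4
t_c = 11/4 > 0 ⇒ limit active, v_max = 9

d=135/4 v_max=9 a_max=9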